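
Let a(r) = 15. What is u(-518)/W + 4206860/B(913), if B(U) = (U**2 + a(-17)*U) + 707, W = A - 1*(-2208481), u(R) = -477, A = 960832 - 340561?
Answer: 11899759156553/2398699662192 ≈ 4.9609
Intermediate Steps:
A = 620271
W = 2828752 (W = 620271 - 1*(-2208481) = 620271 + 2208481 = 2828752)
B(U) = 707 + U**2 + 15*U (B(U) = (U**2 + 15*U) + 707 = 707 + U**2 + 15*U)
u(-518)/W + 4206860/B(913) = -477/2828752 + 4206860/(707 + 913**2 + 15*913) = -477*1/2828752 + 4206860/(707 + 833569 + 13695) = -477/2828752 + 4206860/847971 = 11899759156553/2398699662192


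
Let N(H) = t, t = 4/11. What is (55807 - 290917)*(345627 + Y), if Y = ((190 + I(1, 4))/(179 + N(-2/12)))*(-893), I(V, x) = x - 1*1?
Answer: -159880967405520/1973 ≈ -8.1034e+10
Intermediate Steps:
I(V, x) = -1 + x (I(V, x) = x - 1 = -1 + x)
t = 4/11 (t = 4*(1/11) = 4/11 ≈ 0.36364)
N(H) = 4/11
Y = -1895839/1973 (Y = ((190 + (-1 + 4))/(179 + 4/11))*(-893) = ((190 + 3)/(1973/11))*(-893) = (193*(11/1973))*(-893) = (2123/1973)*(-893) = -1895839/1973 ≈ -960.89)
(55807 - 290917)*(345627 + Y) = (55807 - 290917)*(345627 - 1895839/1973) = -235110*680026232/1973 = -159880967405520/1973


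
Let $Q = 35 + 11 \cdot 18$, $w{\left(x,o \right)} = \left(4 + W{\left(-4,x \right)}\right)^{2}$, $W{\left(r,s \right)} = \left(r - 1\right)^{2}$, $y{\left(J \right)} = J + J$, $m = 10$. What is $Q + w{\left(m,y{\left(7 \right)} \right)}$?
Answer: $1074$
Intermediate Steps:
$y{\left(J \right)} = 2 J$
$W{\left(r,s \right)} = \left(-1 + r\right)^{2}$
$w{\left(x,o \right)} = 841$ ($w{\left(x,o \right)} = \left(4 + \left(-1 - 4\right)^{2}\right)^{2} = \left(4 + \left(-5\right)^{2}\right)^{2} = \left(4 + 25\right)^{2} = 29^{2} = 841$)
$Q = 233$ ($Q = 35 + 198 = 233$)
$Q + w{\left(m,y{\left(7 \right)} \right)} = 233 + 841 = 1074$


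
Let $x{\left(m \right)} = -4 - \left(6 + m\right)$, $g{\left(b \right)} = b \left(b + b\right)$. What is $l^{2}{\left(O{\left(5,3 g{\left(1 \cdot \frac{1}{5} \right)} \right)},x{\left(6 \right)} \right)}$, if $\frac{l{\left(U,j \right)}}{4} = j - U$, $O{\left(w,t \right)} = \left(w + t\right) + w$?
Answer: $\frac{6885376}{625} \approx 11017.0$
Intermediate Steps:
$g{\left(b \right)} = 2 b^{2}$ ($g{\left(b \right)} = b 2 b = 2 b^{2}$)
$x{\left(m \right)} = -10 - m$ ($x{\left(m \right)} = -4 - \left(6 + m\right) = -10 - m$)
$O{\left(w,t \right)} = t + 2 w$ ($O{\left(w,t \right)} = \left(t + w\right) + w = t + 2 w$)
$l{\left(U,j \right)} = - 4 U + 4 j$ ($l{\left(U,j \right)} = 4 \left(j - U\right) = - 4 U + 4 j$)
$l^{2}{\left(O{\left(5,3 g{\left(1 \cdot \frac{1}{5} \right)} \right)},x{\left(6 \right)} \right)} = \left(- 4 \left(3 \cdot 2 \left(1 \cdot \frac{1}{5}\right)^{2} + 2 \cdot 5\right) + 4 \left(-10 - 6\right)\right)^{2} = \left(- 4 \left(3 \cdot 2 \left(1 \cdot \frac{1}{5}\right)^{2} + 10\right) + 4 \left(-10 - 6\right)\right)^{2} = \left(- 4 \left(3 \cdot \frac{2}{25} + 10\right) + 4 \left(-16\right)\right)^{2} = \left(- 4 \left(3 \cdot 2 \cdot \frac{1}{25} + 10\right) - 64\right)^{2} = \left(- 4 \left(3 \cdot \frac{2}{25} + 10\right) - 64\right)^{2} = \left(- 4 \left(\frac{6}{25} + 10\right) - 64\right)^{2} = \left(\left(-4\right) \frac{256}{25} - 64\right)^{2} = \left(- \frac{1024}{25} - 64\right)^{2} = \left(- \frac{2624}{25}\right)^{2} = \frac{6885376}{625}$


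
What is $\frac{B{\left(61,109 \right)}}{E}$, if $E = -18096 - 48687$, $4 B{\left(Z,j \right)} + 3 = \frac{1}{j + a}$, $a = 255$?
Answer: $\frac{1091}{97236048} \approx 1.122 \cdot 10^{-5}$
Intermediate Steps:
$B{\left(Z,j \right)} = - \frac{3}{4} + \frac{1}{4 \left(255 + j\right)}$ ($B{\left(Z,j \right)} = - \frac{3}{4} + \frac{1}{4 \left(j + 255\right)} = - \frac{3}{4} + \frac{1}{4 \left(255 + j\right)}$)
$E = -66783$ ($E = -18096 - 48687 = -66783$)
$\frac{B{\left(61,109 \right)}}{E} = \frac{\frac{1}{4} \frac{1}{255 + 109} \left(-764 - 327\right)}{-66783} = \frac{-764 - 327}{4 \cdot 364} \left(- \frac{1}{66783}\right) = \frac{1}{4} \cdot \frac{1}{364} \left(-1091\right) \left(- \frac{1}{66783}\right) = \left(- \frac{1091}{1456}\right) \left(- \frac{1}{66783}\right) = \frac{1091}{97236048}$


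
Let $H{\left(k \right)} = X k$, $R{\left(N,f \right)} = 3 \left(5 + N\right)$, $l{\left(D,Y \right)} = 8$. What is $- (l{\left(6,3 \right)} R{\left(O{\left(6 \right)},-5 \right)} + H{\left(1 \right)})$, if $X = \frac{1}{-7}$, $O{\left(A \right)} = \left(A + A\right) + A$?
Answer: $- \frac{3863}{7} \approx -551.86$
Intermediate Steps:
$O{\left(A \right)} = 3 A$ ($O{\left(A \right)} = 2 A + A = 3 A$)
$R{\left(N,f \right)} = 15 + 3 N$
$X = - \frac{1}{7} \approx -0.14286$
$H{\left(k \right)} = - \frac{k}{7}$
$- (l{\left(6,3 \right)} R{\left(O{\left(6 \right)},-5 \right)} + H{\left(1 \right)}) = - (8 \left(15 + 3 \cdot 3 \cdot 6\right) - \frac{1}{7}) = - (8 \left(15 + 3 \cdot 18\right) - \frac{1}{7}) = - (8 \left(15 + 54\right) - \frac{1}{7}) = - (8 \cdot 69 - \frac{1}{7}) = - (552 - \frac{1}{7}) = \left(-1\right) \frac{3863}{7} = - \frac{3863}{7}$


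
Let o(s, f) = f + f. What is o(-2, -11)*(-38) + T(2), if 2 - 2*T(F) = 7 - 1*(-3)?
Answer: 832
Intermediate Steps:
o(s, f) = 2*f
T(F) = -4 (T(F) = 1 - (7 - 1*(-3))/2 = 1 - (7 + 3)/2 = 1 - 1/2*10 = 1 - 5 = -4)
o(-2, -11)*(-38) + T(2) = (2*(-11))*(-38) - 4 = -22*(-38) - 4 = 836 - 4 = 832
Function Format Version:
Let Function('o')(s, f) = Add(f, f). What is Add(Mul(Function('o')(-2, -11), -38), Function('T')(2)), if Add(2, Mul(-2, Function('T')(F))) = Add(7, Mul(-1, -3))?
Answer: 832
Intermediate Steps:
Function('o')(s, f) = Mul(2, f)
Function('T')(F) = -4 (Function('T')(F) = Add(1, Mul(Rational(-1, 2), Add(7, Mul(-1, -3)))) = Add(1, Mul(Rational(-1, 2), Add(7, 3))) = Add(1, Mul(Rational(-1, 2), 10)) = Add(1, -5) = -4)
Add(Mul(Function('o')(-2, -11), -38), Function('T')(2)) = Add(Mul(Mul(2, -11), -38), -4) = Add(Mul(-22, -38), -4) = Add(836, -4) = 832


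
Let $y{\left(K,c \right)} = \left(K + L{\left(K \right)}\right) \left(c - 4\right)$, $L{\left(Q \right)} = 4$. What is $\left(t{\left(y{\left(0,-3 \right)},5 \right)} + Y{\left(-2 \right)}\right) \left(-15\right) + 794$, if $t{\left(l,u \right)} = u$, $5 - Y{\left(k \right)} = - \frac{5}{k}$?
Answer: $\frac{1363}{2} \approx 681.5$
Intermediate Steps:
$Y{\left(k \right)} = 5 + \frac{5}{k}$ ($Y{\left(k \right)} = 5 - - \frac{5}{k} = 5 + \frac{5}{k}$)
$y{\left(K,c \right)} = \left(-4 + c\right) \left(4 + K\right)$ ($y{\left(K,c \right)} = \left(K + 4\right) \left(c - 4\right) = \left(4 + K\right) \left(-4 + c\right) = \left(-4 + c\right) \left(4 + K\right)$)
$\left(t{\left(y{\left(0,-3 \right)},5 \right)} + Y{\left(-2 \right)}\right) \left(-15\right) + 794 = \left(5 + \left(5 + \frac{5}{-2}\right)\right) \left(-15\right) + 794 = \left(5 + \left(5 + 5 \left(- \frac{1}{2}\right)\right)\right) \left(-15\right) + 794 = \left(5 + \left(5 - \frac{5}{2}\right)\right) \left(-15\right) + 794 = \left(5 + \frac{5}{2}\right) \left(-15\right) + 794 = \frac{15}{2} \left(-15\right) + 794 = - \frac{225}{2} + 794 = \frac{1363}{2}$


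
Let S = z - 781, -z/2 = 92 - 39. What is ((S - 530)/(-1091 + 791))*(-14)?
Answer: -9919/150 ≈ -66.127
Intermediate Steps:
z = -106 (z = -2*(92 - 39) = -2*53 = -106)
S = -887 (S = -106 - 781 = -887)
((S - 530)/(-1091 + 791))*(-14) = ((-887 - 530)/(-1091 + 791))*(-14) = -1417/(-300)*(-14) = -1417*(-1/300)*(-14) = (1417/300)*(-14) = -9919/150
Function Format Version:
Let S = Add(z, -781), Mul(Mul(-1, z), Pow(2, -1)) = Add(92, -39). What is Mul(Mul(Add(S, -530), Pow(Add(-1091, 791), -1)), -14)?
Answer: Rational(-9919, 150) ≈ -66.127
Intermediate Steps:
z = -106 (z = Mul(-2, Add(92, -39)) = Mul(-2, 53) = -106)
S = -887 (S = Add(-106, -781) = -887)
Mul(Mul(Add(S, -530), Pow(Add(-1091, 791), -1)), -14) = Mul(Mul(Add(-887, -530), Pow(Add(-1091, 791), -1)), -14) = Mul(Mul(-1417, Pow(-300, -1)), -14) = Mul(Mul(-1417, Rational(-1, 300)), -14) = Mul(Rational(1417, 300), -14) = Rational(-9919, 150)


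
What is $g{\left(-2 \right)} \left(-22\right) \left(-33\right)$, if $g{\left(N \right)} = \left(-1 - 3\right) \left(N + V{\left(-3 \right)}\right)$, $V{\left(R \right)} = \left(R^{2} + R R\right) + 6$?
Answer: $-63888$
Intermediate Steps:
$V{\left(R \right)} = 6 + 2 R^{2}$ ($V{\left(R \right)} = \left(R^{2} + R^{2}\right) + 6 = 2 R^{2} + 6 = 6 + 2 R^{2}$)
$g{\left(N \right)} = -96 - 4 N$ ($g{\left(N \right)} = \left(-1 - 3\right) \left(N + \left(6 + 2 \left(-3\right)^{2}\right)\right) = - 4 \left(N + \left(6 + 2 \cdot 9\right)\right) = - 4 \left(N + \left(6 + 18\right)\right) = - 4 \left(N + 24\right) = - 4 \left(24 + N\right) = -96 - 4 N$)
$g{\left(-2 \right)} \left(-22\right) \left(-33\right) = \left(-96 - -8\right) \left(-22\right) \left(-33\right) = \left(-96 + 8\right) \left(-22\right) \left(-33\right) = \left(-88\right) \left(-22\right) \left(-33\right) = 1936 \left(-33\right) = -63888$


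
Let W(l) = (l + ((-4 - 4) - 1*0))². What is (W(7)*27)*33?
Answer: 891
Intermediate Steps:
W(l) = (-8 + l)² (W(l) = (l + (-8 + 0))² = (l - 8)² = (-8 + l)²)
(W(7)*27)*33 = ((-8 + 7)²*27)*33 = ((-1)²*27)*33 = (1*27)*33 = 27*33 = 891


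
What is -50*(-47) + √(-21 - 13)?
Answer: 2350 + I*√34 ≈ 2350.0 + 5.831*I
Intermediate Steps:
-50*(-47) + √(-21 - 13) = 2350 + √(-34) = 2350 + I*√34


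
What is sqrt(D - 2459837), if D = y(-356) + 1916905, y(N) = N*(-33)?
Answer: 4*I*sqrt(33199) ≈ 728.82*I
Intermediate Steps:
y(N) = -33*N
D = 1928653 (D = -33*(-356) + 1916905 = 11748 + 1916905 = 1928653)
sqrt(D - 2459837) = sqrt(1928653 - 2459837) = sqrt(-531184) = 4*I*sqrt(33199)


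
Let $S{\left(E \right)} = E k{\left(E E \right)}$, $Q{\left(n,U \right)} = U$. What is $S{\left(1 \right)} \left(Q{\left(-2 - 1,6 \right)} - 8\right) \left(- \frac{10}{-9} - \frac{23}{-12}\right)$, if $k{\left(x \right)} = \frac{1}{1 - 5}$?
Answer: $\frac{109}{72} \approx 1.5139$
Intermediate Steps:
$k{\left(x \right)} = - \frac{1}{4}$ ($k{\left(x \right)} = \frac{1}{-4} = - \frac{1}{4}$)
$S{\left(E \right)} = - \frac{E}{4}$ ($S{\left(E \right)} = E \left(- \frac{1}{4}\right) = - \frac{E}{4}$)
$S{\left(1 \right)} \left(Q{\left(-2 - 1,6 \right)} - 8\right) \left(- \frac{10}{-9} - \frac{23}{-12}\right) = \left(- \frac{1}{4}\right) 1 \left(6 - 8\right) \left(- \frac{10}{-9} - \frac{23}{-12}\right) = - \frac{6 - 8}{4} \left(\left(-10\right) \left(- \frac{1}{9}\right) - - \frac{23}{12}\right) = \left(- \frac{1}{4}\right) \left(-2\right) \left(\frac{10}{9} + \frac{23}{12}\right) = \frac{1}{2} \cdot \frac{109}{36} = \frac{109}{72}$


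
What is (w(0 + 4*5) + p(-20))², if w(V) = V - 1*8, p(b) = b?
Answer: 64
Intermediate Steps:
w(V) = -8 + V (w(V) = V - 8 = -8 + V)
(w(0 + 4*5) + p(-20))² = ((-8 + (0 + 4*5)) - 20)² = ((-8 + (0 + 20)) - 20)² = ((-8 + 20) - 20)² = (12 - 20)² = (-8)² = 64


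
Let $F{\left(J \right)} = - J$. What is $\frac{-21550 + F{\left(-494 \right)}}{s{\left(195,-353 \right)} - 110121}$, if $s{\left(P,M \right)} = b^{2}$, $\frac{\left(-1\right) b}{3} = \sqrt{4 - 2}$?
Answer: $\frac{3008}{15729} \approx 0.19124$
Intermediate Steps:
$b = - 3 \sqrt{2}$ ($b = - 3 \sqrt{4 - 2} = - 3 \sqrt{2} \approx -4.2426$)
$s{\left(P,M \right)} = 18$ ($s{\left(P,M \right)} = \left(- 3 \sqrt{2}\right)^{2} = 18$)
$\frac{-21550 + F{\left(-494 \right)}}{s{\left(195,-353 \right)} - 110121} = \frac{-21550 - -494}{18 - 110121} = \frac{-21550 + 494}{-110103} = \left(-21056\right) \left(- \frac{1}{110103}\right) = \frac{3008}{15729}$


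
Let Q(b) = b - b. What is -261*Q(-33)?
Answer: 0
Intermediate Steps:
Q(b) = 0
-261*Q(-33) = -261*0 = 0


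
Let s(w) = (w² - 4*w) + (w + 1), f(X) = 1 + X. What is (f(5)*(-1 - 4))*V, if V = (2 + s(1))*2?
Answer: -60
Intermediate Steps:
s(w) = 1 + w² - 3*w (s(w) = (w² - 4*w) + (1 + w) = 1 + w² - 3*w)
V = 2 (V = (2 + (1 + 1² - 3*1))*2 = (2 + (1 + 1 - 3))*2 = (2 - 1)*2 = 1*2 = 2)
(f(5)*(-1 - 4))*V = ((1 + 5)*(-1 - 4))*2 = (6*(-5))*2 = -30*2 = -60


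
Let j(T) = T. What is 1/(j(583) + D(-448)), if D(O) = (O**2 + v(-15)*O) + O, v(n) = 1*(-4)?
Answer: 1/202631 ≈ 4.9351e-6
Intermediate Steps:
v(n) = -4
D(O) = O**2 - 3*O (D(O) = (O**2 - 4*O) + O = O**2 - 3*O)
1/(j(583) + D(-448)) = 1/(583 - 448*(-3 - 448)) = 1/(583 - 448*(-451)) = 1/(583 + 202048) = 1/202631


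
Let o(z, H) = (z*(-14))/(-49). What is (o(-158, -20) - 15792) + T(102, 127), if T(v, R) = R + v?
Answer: -109257/7 ≈ -15608.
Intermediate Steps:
o(z, H) = 2*z/7 (o(z, H) = -14*z*(-1/49) = 2*z/7)
(o(-158, -20) - 15792) + T(102, 127) = ((2/7)*(-158) - 15792) + (127 + 102) = (-316/7 - 15792) + 229 = -110860/7 + 229 = -109257/7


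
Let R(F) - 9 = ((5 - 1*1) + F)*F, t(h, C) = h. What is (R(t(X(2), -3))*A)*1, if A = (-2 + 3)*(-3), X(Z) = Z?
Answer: -63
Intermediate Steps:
A = -3 (A = 1*(-3) = -3)
R(F) = 9 + F*(4 + F) (R(F) = 9 + ((5 - 1*1) + F)*F = 9 + ((5 - 1) + F)*F = 9 + (4 + F)*F = 9 + F*(4 + F))
(R(t(X(2), -3))*A)*1 = ((9 + 2² + 4*2)*(-3))*1 = ((9 + 4 + 8)*(-3))*1 = (21*(-3))*1 = -63*1 = -63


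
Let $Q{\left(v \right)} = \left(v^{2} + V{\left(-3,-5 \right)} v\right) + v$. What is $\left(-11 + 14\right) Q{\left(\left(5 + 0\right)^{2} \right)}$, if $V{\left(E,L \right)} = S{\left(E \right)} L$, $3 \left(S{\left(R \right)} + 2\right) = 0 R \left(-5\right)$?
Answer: $2700$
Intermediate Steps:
$S{\left(R \right)} = -2$ ($S{\left(R \right)} = -2 + \frac{0 R \left(-5\right)}{3} = -2 + \frac{0 \left(-5\right)}{3} = -2 + \frac{1}{3} \cdot 0 = -2 + 0 = -2$)
$V{\left(E,L \right)} = - 2 L$
$Q{\left(v \right)} = v^{2} + 11 v$ ($Q{\left(v \right)} = \left(v^{2} + \left(-2\right) \left(-5\right) v\right) + v = \left(v^{2} + 10 v\right) + v = v^{2} + 11 v$)
$\left(-11 + 14\right) Q{\left(\left(5 + 0\right)^{2} \right)} = \left(-11 + 14\right) \left(5 + 0\right)^{2} \left(11 + \left(5 + 0\right)^{2}\right) = 3 \cdot 5^{2} \left(11 + 5^{2}\right) = 3 \cdot 25 \left(11 + 25\right) = 3 \cdot 25 \cdot 36 = 3 \cdot 900 = 2700$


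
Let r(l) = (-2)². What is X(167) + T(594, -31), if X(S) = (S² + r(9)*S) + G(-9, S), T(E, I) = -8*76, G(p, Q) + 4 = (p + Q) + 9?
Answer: 28112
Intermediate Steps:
G(p, Q) = 5 + Q + p (G(p, Q) = -4 + ((p + Q) + 9) = -4 + ((Q + p) + 9) = -4 + (9 + Q + p) = 5 + Q + p)
r(l) = 4
T(E, I) = -608
X(S) = -4 + S² + 5*S (X(S) = (S² + 4*S) + (5 + S - 9) = (S² + 4*S) + (-4 + S) = -4 + S² + 5*S)
X(167) + T(594, -31) = (-4 + 167² + 5*167) - 608 = (-4 + 27889 + 835) - 608 = 28720 - 608 = 28112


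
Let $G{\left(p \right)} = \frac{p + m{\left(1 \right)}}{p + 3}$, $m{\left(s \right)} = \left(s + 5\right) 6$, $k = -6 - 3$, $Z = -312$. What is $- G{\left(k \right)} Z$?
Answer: $-1404$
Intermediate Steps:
$k = -9$ ($k = -6 - 3 = -9$)
$m{\left(s \right)} = 30 + 6 s$ ($m{\left(s \right)} = \left(5 + s\right) 6 = 30 + 6 s$)
$G{\left(p \right)} = \frac{36 + p}{3 + p}$ ($G{\left(p \right)} = \frac{p + \left(30 + 6 \cdot 1\right)}{p + 3} = \frac{p + \left(30 + 6\right)}{3 + p} = \frac{p + 36}{3 + p} = \frac{36 + p}{3 + p}$)
$- G{\left(k \right)} Z = - \frac{36 - 9}{3 - 9} \left(-312\right) = - \frac{27}{-6} \left(-312\right) = - \frac{\left(-1\right) 27}{6} \left(-312\right) = \left(-1\right) \left(- \frac{9}{2}\right) \left(-312\right) = \frac{9}{2} \left(-312\right) = -1404$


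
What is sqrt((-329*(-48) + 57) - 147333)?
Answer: 2*I*sqrt(32871) ≈ 362.61*I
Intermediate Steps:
sqrt((-329*(-48) + 57) - 147333) = sqrt((15792 + 57) - 147333) = sqrt(15849 - 147333) = sqrt(-131484) = 2*I*sqrt(32871)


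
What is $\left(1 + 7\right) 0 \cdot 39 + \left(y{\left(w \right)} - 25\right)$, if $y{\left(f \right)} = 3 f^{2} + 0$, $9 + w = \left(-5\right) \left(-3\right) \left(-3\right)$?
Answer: $8723$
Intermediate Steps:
$w = -54$ ($w = -9 + \left(-5\right) \left(-3\right) \left(-3\right) = -9 + 15 \left(-3\right) = -9 - 45 = -54$)
$y{\left(f \right)} = 3 f^{2}$
$\left(1 + 7\right) 0 \cdot 39 + \left(y{\left(w \right)} - 25\right) = \left(1 + 7\right) 0 \cdot 39 + \left(3 \left(-54\right)^{2} - 25\right) = 8 \cdot 0 \cdot 39 + \left(3 \cdot 2916 - 25\right) = 0 \cdot 39 + \left(8748 - 25\right) = 0 + 8723 = 8723$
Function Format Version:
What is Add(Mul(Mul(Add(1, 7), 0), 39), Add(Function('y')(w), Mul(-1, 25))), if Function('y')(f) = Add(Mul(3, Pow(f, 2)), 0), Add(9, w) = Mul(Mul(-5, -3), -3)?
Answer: 8723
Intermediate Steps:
w = -54 (w = Add(-9, Mul(Mul(-5, -3), -3)) = Add(-9, Mul(15, -3)) = Add(-9, -45) = -54)
Function('y')(f) = Mul(3, Pow(f, 2))
Add(Mul(Mul(Add(1, 7), 0), 39), Add(Function('y')(w), Mul(-1, 25))) = Add(Mul(Mul(Add(1, 7), 0), 39), Add(Mul(3, Pow(-54, 2)), Mul(-1, 25))) = Add(Mul(Mul(8, 0), 39), Add(Mul(3, 2916), -25)) = Add(Mul(0, 39), Add(8748, -25)) = Add(0, 8723) = 8723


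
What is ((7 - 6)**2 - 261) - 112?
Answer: -372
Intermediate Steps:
((7 - 6)**2 - 261) - 112 = (1**2 - 261) - 112 = (1 - 261) - 112 = -260 - 112 = -372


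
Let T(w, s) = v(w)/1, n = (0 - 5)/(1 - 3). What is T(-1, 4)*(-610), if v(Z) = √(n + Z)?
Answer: -305*√6 ≈ -747.09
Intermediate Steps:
n = 5/2 (n = -5/(-2) = -5*(-½) = 5/2 ≈ 2.5000)
v(Z) = √(5/2 + Z)
T(w, s) = √(10 + 4*w)/2 (T(w, s) = (√(10 + 4*w)/2)/1 = (√(10 + 4*w)/2)*1 = √(10 + 4*w)/2)
T(-1, 4)*(-610) = (√(10 + 4*(-1))/2)*(-610) = (√(10 - 4)/2)*(-610) = (√6/2)*(-610) = -305*√6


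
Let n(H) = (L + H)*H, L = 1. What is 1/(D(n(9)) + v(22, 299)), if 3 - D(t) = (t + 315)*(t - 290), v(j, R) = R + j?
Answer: 1/81324 ≈ 1.2296e-5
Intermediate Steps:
n(H) = H*(1 + H) (n(H) = (1 + H)*H = H*(1 + H))
D(t) = 3 - (-290 + t)*(315 + t) (D(t) = 3 - (t + 315)*(t - 290) = 3 - (315 + t)*(-290 + t) = 3 - (-290 + t)*(315 + t))
1/(D(n(9)) + v(22, 299)) = 1/((91353 - (9*(1 + 9))² - 225*(1 + 9)) + (299 + 22)) = 1/((91353 - (9*10)² - 225*10) + 321) = 1/((91353 - 1*90² - 25*90) + 321) = 1/((91353 - 1*8100 - 2250) + 321) = 1/((91353 - 8100 - 2250) + 321) = 1/(81003 + 321) = 1/81324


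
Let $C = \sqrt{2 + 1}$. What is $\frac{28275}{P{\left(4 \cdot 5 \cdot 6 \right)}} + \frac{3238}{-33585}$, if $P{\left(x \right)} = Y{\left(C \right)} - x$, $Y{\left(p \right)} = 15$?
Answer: $- \frac{63330391}{235095} \approx -269.38$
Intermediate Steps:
$C = \sqrt{3} \approx 1.732$
$P{\left(x \right)} = 15 - x$
$\frac{28275}{P{\left(4 \cdot 5 \cdot 6 \right)}} + \frac{3238}{-33585} = \frac{28275}{15 - 4 \cdot 5 \cdot 6} + \frac{3238}{-33585} = \frac{28275}{15 - 20 \cdot 6} + 3238 \left(- \frac{1}{33585}\right) = \frac{28275}{15 - 120} - \frac{3238}{33585} = \frac{28275}{-105} - \frac{3238}{33585} = 28275 \left(- \frac{1}{105}\right) - \frac{3238}{33585} = - \frac{1885}{7} - \frac{3238}{33585} = - \frac{63330391}{235095}$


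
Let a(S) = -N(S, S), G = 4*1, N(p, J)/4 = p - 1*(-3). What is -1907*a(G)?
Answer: 53396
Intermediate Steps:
N(p, J) = 12 + 4*p (N(p, J) = 4*(p - 1*(-3)) = 4*(p + 3) = 4*(3 + p) = 12 + 4*p)
G = 4
a(S) = -12 - 4*S (a(S) = -(12 + 4*S) = -12 - 4*S)
-1907*a(G) = -1907*(-12 - 4*4) = -1907*(-12 - 16) = -1907*(-28) = 53396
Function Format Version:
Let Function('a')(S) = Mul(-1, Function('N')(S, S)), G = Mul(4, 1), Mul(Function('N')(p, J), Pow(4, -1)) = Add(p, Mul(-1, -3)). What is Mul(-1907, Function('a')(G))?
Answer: 53396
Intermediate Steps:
Function('N')(p, J) = Add(12, Mul(4, p)) (Function('N')(p, J) = Mul(4, Add(p, Mul(-1, -3))) = Mul(4, Add(p, 3)) = Mul(4, Add(3, p)) = Add(12, Mul(4, p)))
G = 4
Function('a')(S) = Add(-12, Mul(-4, S)) (Function('a')(S) = Mul(-1, Add(12, Mul(4, S))) = Add(-12, Mul(-4, S)))
Mul(-1907, Function('a')(G)) = Mul(-1907, Add(-12, Mul(-4, 4))) = Mul(-1907, Add(-12, -16)) = Mul(-1907, -28) = 53396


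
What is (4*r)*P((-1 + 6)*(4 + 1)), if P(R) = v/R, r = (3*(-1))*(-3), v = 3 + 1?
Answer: 144/25 ≈ 5.7600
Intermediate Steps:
v = 4
r = 9 (r = -3*(-3) = 9)
P(R) = 4/R
(4*r)*P((-1 + 6)*(4 + 1)) = (4*9)*(4/(((-1 + 6)*(4 + 1)))) = 36*(4/((5*5))) = 36*(4/25) = 144/25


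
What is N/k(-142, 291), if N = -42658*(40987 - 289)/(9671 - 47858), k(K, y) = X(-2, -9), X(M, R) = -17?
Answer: -11347028/4243 ≈ -2674.3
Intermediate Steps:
k(K, y) = -17
N = 192899476/4243 (N = -42658/((-38187/40698)) = -42658/((-38187*1/40698)) = -42658/(-4243/4522) = -42658*(-4522/4243) = 192899476/4243 ≈ 45463.)
N/k(-142, 291) = (192899476/4243)/(-17) = (192899476/4243)*(-1/17) = -11347028/4243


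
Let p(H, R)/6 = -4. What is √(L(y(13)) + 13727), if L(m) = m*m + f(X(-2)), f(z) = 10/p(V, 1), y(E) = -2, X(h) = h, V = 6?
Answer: √494301/6 ≈ 117.18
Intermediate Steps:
p(H, R) = -24 (p(H, R) = 6*(-4) = -24)
f(z) = -5/12 (f(z) = 10/(-24) = 10*(-1/24) = -5/12)
L(m) = -5/12 + m² (L(m) = m*m - 5/12 = m² - 5/12 = -5/12 + m²)
√(L(y(13)) + 13727) = √((-5/12 + (-2)²) + 13727) = √((-5/12 + 4) + 13727) = √(43/12 + 13727) = √(164767/12) = √494301/6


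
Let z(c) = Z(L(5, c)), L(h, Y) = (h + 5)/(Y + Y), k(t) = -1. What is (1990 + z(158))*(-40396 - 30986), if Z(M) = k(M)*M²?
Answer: -1773069454485/12482 ≈ -1.4205e+8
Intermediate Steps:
L(h, Y) = (5 + h)/(2*Y) (L(h, Y) = (5 + h)/((2*Y)) = (5 + h)*(1/(2*Y)) = (5 + h)/(2*Y))
Z(M) = -M²
z(c) = -25/c² (z(c) = -((5 + 5)/(2*c))² = -((½)*10/c)² = -(5/c)² = -25/c²)
(1990 + z(158))*(-40396 - 30986) = (1990 - 25/158²)*(-40396 - 30986) = (1990 - 25*1/24964)*(-71382) = (1990 - 25/24964)*(-71382) = (49678335/24964)*(-71382) = -1773069454485/12482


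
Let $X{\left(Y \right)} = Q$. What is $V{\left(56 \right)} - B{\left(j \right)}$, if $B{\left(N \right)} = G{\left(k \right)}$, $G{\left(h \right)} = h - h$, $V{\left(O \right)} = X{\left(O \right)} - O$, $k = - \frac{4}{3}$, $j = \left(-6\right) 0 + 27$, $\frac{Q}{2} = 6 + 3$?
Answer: $-38$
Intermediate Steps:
$Q = 18$ ($Q = 2 \left(6 + 3\right) = 2 \cdot 9 = 18$)
$j = 27$ ($j = 0 + 27 = 27$)
$X{\left(Y \right)} = 18$
$k = - \frac{4}{3}$ ($k = \left(-4\right) \frac{1}{3} = - \frac{4}{3} \approx -1.3333$)
$V{\left(O \right)} = 18 - O$
$G{\left(h \right)} = 0$
$B{\left(N \right)} = 0$
$V{\left(56 \right)} - B{\left(j \right)} = \left(18 - 56\right) - 0 = \left(18 - 56\right) + 0 = -38 + 0 = -38$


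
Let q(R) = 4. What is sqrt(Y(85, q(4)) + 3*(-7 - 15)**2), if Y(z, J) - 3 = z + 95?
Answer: sqrt(1635) ≈ 40.435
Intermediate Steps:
Y(z, J) = 98 + z (Y(z, J) = 3 + (z + 95) = 3 + (95 + z) = 98 + z)
sqrt(Y(85, q(4)) + 3*(-7 - 15)**2) = sqrt((98 + 85) + 3*(-7 - 15)**2) = sqrt(183 + 3*(-22)**2) = sqrt(183 + 3*484) = sqrt(183 + 1452) = sqrt(1635)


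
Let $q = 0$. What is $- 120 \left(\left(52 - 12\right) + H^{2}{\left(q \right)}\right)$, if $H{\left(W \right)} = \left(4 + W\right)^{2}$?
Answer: $-35520$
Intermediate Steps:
$- 120 \left(\left(52 - 12\right) + H^{2}{\left(q \right)}\right) = - 120 \left(\left(52 - 12\right) + \left(\left(4 + 0\right)^{2}\right)^{2}\right) = - 120 \left(40 + \left(4^{2}\right)^{2}\right) = - 120 \left(40 + 16^{2}\right) = - 120 \left(40 + 256\right) = \left(-120\right) 296 = -35520$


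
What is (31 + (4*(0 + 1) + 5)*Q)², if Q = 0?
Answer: 961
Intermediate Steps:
(31 + (4*(0 + 1) + 5)*Q)² = (31 + (4*(0 + 1) + 5)*0)² = (31 + (4*1 + 5)*0)² = (31 + (4 + 5)*0)² = (31 + 9*0)² = (31 + 0)² = 31² = 961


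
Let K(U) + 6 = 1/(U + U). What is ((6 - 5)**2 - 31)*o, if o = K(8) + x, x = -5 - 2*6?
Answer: 5505/8 ≈ 688.13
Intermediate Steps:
K(U) = -6 + 1/(2*U) (K(U) = -6 + 1/(U + U) = -6 + 1/(2*U))
x = -17 (x = -5 - 12 = -17)
o = -367/16 (o = (-6 + (1/2)/8) - 17 = (-6 + (1/2)*(1/8)) - 17 = (-6 + 1/16) - 17 = -95/16 - 17 = -367/16 ≈ -22.938)
((6 - 5)**2 - 31)*o = ((6 - 5)**2 - 31)*(-367/16) = (1**2 - 31)*(-367/16) = (1 - 31)*(-367/16) = -30*(-367/16) = 5505/8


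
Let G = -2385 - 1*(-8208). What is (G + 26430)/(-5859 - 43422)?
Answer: -10751/16427 ≈ -0.65447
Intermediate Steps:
G = 5823 (G = -2385 + 8208 = 5823)
(G + 26430)/(-5859 - 43422) = (5823 + 26430)/(-5859 - 43422) = 32253/(-49281) = 32253*(-1/49281) = -10751/16427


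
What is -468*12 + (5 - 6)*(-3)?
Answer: -5613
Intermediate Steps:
-468*12 + (5 - 6)*(-3) = -117*48 - 1*(-3) = -5616 + 3 = -5613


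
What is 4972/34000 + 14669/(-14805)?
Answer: -21256777/25168500 ≈ -0.84458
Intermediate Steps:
4972/34000 + 14669/(-14805) = 4972*(1/34000) + 14669*(-1/14805) = 1243/8500 - 14669/14805 = -21256777/25168500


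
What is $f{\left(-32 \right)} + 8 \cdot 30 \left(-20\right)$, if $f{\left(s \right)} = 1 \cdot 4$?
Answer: $-4796$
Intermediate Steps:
$f{\left(s \right)} = 4$
$f{\left(-32 \right)} + 8 \cdot 30 \left(-20\right) = 4 + 8 \cdot 30 \left(-20\right) = 4 + 240 \left(-20\right) = 4 - 4800 = -4796$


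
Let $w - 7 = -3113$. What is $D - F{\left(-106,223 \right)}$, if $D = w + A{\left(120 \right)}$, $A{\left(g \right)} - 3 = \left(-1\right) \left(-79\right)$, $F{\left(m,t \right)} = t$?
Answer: $-3247$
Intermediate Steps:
$w = -3106$ ($w = 7 - 3113 = -3106$)
$A{\left(g \right)} = 82$ ($A{\left(g \right)} = 3 - -79 = 3 + 79 = 82$)
$D = -3024$ ($D = -3106 + 82 = -3024$)
$D - F{\left(-106,223 \right)} = -3024 - 223 = -3247$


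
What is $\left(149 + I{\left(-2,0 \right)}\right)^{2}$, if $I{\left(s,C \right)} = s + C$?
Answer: $21609$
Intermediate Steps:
$I{\left(s,C \right)} = C + s$
$\left(149 + I{\left(-2,0 \right)}\right)^{2} = \left(149 + \left(0 - 2\right)\right)^{2} = \left(149 - 2\right)^{2} = 147^{2} = 21609$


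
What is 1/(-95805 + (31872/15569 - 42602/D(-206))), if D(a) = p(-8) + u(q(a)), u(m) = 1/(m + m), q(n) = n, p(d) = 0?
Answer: 15569/271775905483 ≈ 5.7286e-8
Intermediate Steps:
u(m) = 1/(2*m)
D(a) = 1/(2*a) (D(a) = 0 + 1/(2*a) = 1/(2*a))
1/(-95805 + (31872/15569 - 42602/D(-206))) = 1/(-95805 + (31872/15569 - 42602/((½)/(-206)))) = 1/(-95805 + (31872*(1/15569) - 42602/((½)*(-1/206)))) = 1/(-95805 + (31872/15569 - 42602/(-1/412))) = 1/(-95805 + (31872/15569 - 42602*(-412))) = 1/(-95805 + (31872/15569 + 17552024)) = 1/(-95805 + 273267493528/15569) = 1/(271775905483/15569) = 15569/271775905483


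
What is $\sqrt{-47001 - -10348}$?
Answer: $i \sqrt{36653} \approx 191.45 i$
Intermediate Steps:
$\sqrt{-47001 - -10348} = \sqrt{-47001 + 10348} = \sqrt{-36653} = i \sqrt{36653}$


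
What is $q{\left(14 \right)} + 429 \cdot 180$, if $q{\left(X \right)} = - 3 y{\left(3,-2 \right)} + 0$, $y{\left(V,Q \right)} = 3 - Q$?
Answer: $77205$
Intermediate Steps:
$q{\left(X \right)} = -15$ ($q{\left(X \right)} = - 3 \left(3 - -2\right) + 0 = - 3 \left(3 + 2\right) + 0 = \left(-3\right) 5 + 0 = -15 + 0 = -15$)
$q{\left(14 \right)} + 429 \cdot 180 = -15 + 429 \cdot 180 = -15 + 77220 = 77205$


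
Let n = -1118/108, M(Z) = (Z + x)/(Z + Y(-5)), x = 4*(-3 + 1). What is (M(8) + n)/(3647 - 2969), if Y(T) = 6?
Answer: -559/36612 ≈ -0.015268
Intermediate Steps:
x = -8 (x = 4*(-2) = -8)
M(Z) = (-8 + Z)/(6 + Z) (M(Z) = (Z - 8)/(Z + 6) = (-8 + Z)/(6 + Z))
n = -559/54 (n = -1118*1/108 = -559/54 ≈ -10.352)
(M(8) + n)/(3647 - 2969) = ((-8 + 8)/(6 + 8) - 559/54)/(3647 - 2969) = (0/14 - 559/54)/678 = ((1/14)*0 - 559/54)*(1/678) = (0 - 559/54)*(1/678) = -559/54*1/678 = -559/36612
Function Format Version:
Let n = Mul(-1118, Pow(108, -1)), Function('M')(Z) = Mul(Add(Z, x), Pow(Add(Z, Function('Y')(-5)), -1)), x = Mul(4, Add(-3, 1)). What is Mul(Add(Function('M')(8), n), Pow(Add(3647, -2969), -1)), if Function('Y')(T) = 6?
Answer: Rational(-559, 36612) ≈ -0.015268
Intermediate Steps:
x = -8 (x = Mul(4, -2) = -8)
Function('M')(Z) = Mul(Pow(Add(6, Z), -1), Add(-8, Z)) (Function('M')(Z) = Mul(Add(Z, -8), Pow(Add(Z, 6), -1)) = Mul(Add(-8, Z), Pow(Add(6, Z), -1)) = Mul(Pow(Add(6, Z), -1), Add(-8, Z)))
n = Rational(-559, 54) (n = Mul(-1118, Rational(1, 108)) = Rational(-559, 54) ≈ -10.352)
Mul(Add(Function('M')(8), n), Pow(Add(3647, -2969), -1)) = Mul(Add(Mul(Pow(Add(6, 8), -1), Add(-8, 8)), Rational(-559, 54)), Pow(Add(3647, -2969), -1)) = Mul(Add(Mul(Pow(14, -1), 0), Rational(-559, 54)), Pow(678, -1)) = Mul(Add(Mul(Rational(1, 14), 0), Rational(-559, 54)), Rational(1, 678)) = Mul(Add(0, Rational(-559, 54)), Rational(1, 678)) = Mul(Rational(-559, 54), Rational(1, 678)) = Rational(-559, 36612)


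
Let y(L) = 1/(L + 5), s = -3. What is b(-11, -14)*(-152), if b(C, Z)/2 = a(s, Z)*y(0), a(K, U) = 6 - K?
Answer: -2736/5 ≈ -547.20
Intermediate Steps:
y(L) = 1/(5 + L)
b(C, Z) = 18/5 (b(C, Z) = 2*((6 - 1*(-3))/(5 + 0)) = 2*((6 + 3)/5) = 2*(9*(⅕)) = 2*(9/5) = 18/5)
b(-11, -14)*(-152) = (18/5)*(-152) = -2736/5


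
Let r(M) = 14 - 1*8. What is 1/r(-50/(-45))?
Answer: ⅙ ≈ 0.16667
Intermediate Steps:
r(M) = 6 (r(M) = 14 - 8 = 6)
1/r(-50/(-45)) = 1/6 = ⅙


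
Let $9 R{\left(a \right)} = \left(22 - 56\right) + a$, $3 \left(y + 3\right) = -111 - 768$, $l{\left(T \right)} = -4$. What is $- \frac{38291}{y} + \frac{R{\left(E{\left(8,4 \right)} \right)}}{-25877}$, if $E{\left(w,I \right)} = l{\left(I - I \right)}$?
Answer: $\frac{8917717111}{68936328} \approx 129.36$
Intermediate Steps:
$y = -296$ ($y = -3 + \frac{-111 - 768}{3} = -3 + \frac{1}{3} \left(-879\right) = -3 - 293 = -296$)
$E{\left(w,I \right)} = -4$
$R{\left(a \right)} = - \frac{34}{9} + \frac{a}{9}$ ($R{\left(a \right)} = \frac{\left(22 - 56\right) + a}{9} = \frac{-34 + a}{9} = - \frac{34}{9} + \frac{a}{9}$)
$- \frac{38291}{y} + \frac{R{\left(E{\left(8,4 \right)} \right)}}{-25877} = - \frac{38291}{-296} + \frac{- \frac{34}{9} + \frac{1}{9} \left(-4\right)}{-25877} = \left(-38291\right) \left(- \frac{1}{296}\right) + \left(- \frac{34}{9} - \frac{4}{9}\right) \left(- \frac{1}{25877}\right) = \frac{38291}{296} - - \frac{38}{232893} = \frac{38291}{296} + \frac{38}{232893} = \frac{8917717111}{68936328}$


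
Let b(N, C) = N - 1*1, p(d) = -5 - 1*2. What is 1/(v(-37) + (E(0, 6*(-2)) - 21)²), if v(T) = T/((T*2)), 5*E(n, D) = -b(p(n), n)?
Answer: 50/18843 ≈ 0.0026535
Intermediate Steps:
p(d) = -7 (p(d) = -5 - 2 = -7)
b(N, C) = -1 + N (b(N, C) = N - 1 = -1 + N)
E(n, D) = 8/5 (E(n, D) = (-(-1 - 7))/5 = (-1*(-8))/5 = (⅕)*8 = 8/5)
v(T) = ½ (v(T) = T/((2*T)) = T*(1/(2*T)) = ½)
1/(v(-37) + (E(0, 6*(-2)) - 21)²) = 1/(½ + (8/5 - 21)²) = 1/(½ + (-97/5)²) = 1/(½ + 9409/25) = 1/(18843/50) = 50/18843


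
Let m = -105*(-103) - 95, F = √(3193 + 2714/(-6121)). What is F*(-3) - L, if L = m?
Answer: -10720 - 39*√707777351/6121 ≈ -10890.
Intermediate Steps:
F = 13*√707777351/6121 (F = √(3193 + 2714*(-1/6121)) = √(3193 - 2714/6121) = √(19541639/6121) = 13*√707777351/6121 ≈ 56.503)
m = 10720 (m = 10815 - 95 = 10720)
L = 10720
F*(-3) - L = (13*√707777351/6121)*(-3) - 1*10720 = -39*√707777351/6121 - 10720 = -10720 - 39*√707777351/6121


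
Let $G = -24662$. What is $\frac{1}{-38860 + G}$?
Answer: $- \frac{1}{63522} \approx -1.5743 \cdot 10^{-5}$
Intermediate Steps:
$\frac{1}{-38860 + G} = \frac{1}{-38860 - 24662} = \frac{1}{-63522} = - \frac{1}{63522}$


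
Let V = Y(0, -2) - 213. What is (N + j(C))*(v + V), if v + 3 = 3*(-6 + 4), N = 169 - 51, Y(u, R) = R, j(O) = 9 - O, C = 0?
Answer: -28448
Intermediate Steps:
N = 118
v = -9 (v = -3 + 3*(-6 + 4) = -3 + 3*(-2) = -3 - 6 = -9)
V = -215 (V = -2 - 213 = -215)
(N + j(C))*(v + V) = (118 + (9 - 1*0))*(-9 - 215) = (118 + (9 + 0))*(-224) = (118 + 9)*(-224) = 127*(-224) = -28448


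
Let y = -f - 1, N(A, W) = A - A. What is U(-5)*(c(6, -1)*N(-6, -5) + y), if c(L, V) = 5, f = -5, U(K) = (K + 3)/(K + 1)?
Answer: 2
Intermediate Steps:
U(K) = (3 + K)/(1 + K)
N(A, W) = 0
y = 4 (y = -1*(-5) - 1 = 5 - 1 = 4)
U(-5)*(c(6, -1)*N(-6, -5) + y) = ((3 - 5)/(1 - 5))*(5*0 + 4) = (-2/(-4))*(0 + 4) = -¼*(-2)*4 = (½)*4 = 2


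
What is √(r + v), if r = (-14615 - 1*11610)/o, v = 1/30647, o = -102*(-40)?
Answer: I*√251240356308903/6251988 ≈ 2.5353*I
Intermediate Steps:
o = 4080
v = 1/30647 ≈ 3.2630e-5
r = -5245/816 (r = (-14615 - 1*11610)/4080 = (-14615 - 11610)*(1/4080) = -26225*1/4080 = -5245/816 ≈ -6.4277)
√(r + v) = √(-5245/816 + 1/30647) = √(-160742699/25007952) = I*√251240356308903/6251988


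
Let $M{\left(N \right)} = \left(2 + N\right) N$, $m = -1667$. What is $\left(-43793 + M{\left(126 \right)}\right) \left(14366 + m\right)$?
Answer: $-351317835$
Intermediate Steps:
$M{\left(N \right)} = N \left(2 + N\right)$
$\left(-43793 + M{\left(126 \right)}\right) \left(14366 + m\right) = \left(-43793 + 126 \left(2 + 126\right)\right) \left(14366 - 1667\right) = \left(-43793 + 126 \cdot 128\right) 12699 = \left(-43793 + 16128\right) 12699 = \left(-27665\right) 12699 = -351317835$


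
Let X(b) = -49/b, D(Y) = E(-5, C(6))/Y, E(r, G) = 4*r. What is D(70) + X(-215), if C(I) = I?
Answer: -87/1505 ≈ -0.057807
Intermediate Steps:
D(Y) = -20/Y (D(Y) = (4*(-5))/Y = -20/Y)
D(70) + X(-215) = -20/70 - 49/(-215) = -20*1/70 - 49*(-1/215) = -2/7 + 49/215 = -87/1505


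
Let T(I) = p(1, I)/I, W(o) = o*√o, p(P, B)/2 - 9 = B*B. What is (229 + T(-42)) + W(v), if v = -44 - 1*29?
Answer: 1012/7 - 73*I*√73 ≈ 144.57 - 623.71*I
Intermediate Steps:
p(P, B) = 18 + 2*B² (p(P, B) = 18 + 2*(B*B) = 18 + 2*B²)
v = -73 (v = -44 - 29 = -73)
W(o) = o^(3/2)
T(I) = (18 + 2*I²)/I
(229 + T(-42)) + W(v) = (229 + (2*(-42) + 18/(-42))) + (-73)^(3/2) = (229 + (-84 + 18*(-1/42))) - 73*I*√73 = (229 + (-84 - 3/7)) - 73*I*√73 = (229 - 591/7) - 73*I*√73 = 1012/7 - 73*I*√73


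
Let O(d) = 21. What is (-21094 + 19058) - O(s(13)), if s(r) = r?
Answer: -2057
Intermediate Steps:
(-21094 + 19058) - O(s(13)) = (-21094 + 19058) - 1*21 = -2036 - 21 = -2057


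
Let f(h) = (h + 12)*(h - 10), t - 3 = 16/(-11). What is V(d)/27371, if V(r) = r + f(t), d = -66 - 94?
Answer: -33217/3311891 ≈ -0.010030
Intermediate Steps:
t = 17/11 (t = 3 + 16/(-11) = 3 + 16*(-1/11) = 3 - 16/11 = 17/11 ≈ 1.5455)
f(h) = (-10 + h)*(12 + h) (f(h) = (12 + h)*(-10 + h) = (-10 + h)*(12 + h))
d = -160
V(r) = -13857/121 + r (V(r) = r + (-120 + (17/11)² + 2*(17/11)) = r + (-120 + 289/121 + 34/11) = r - 13857/121 = -13857/121 + r)
V(d)/27371 = (-13857/121 - 160)/27371 = -33217/121*1/27371 = -33217/3311891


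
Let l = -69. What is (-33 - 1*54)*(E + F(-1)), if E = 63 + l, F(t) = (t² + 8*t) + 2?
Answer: 957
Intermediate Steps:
F(t) = 2 + t² + 8*t
E = -6 (E = 63 - 69 = -6)
(-33 - 1*54)*(E + F(-1)) = (-33 - 1*54)*(-6 + (2 + (-1)² + 8*(-1))) = (-33 - 54)*(-6 + (2 + 1 - 8)) = -87*(-6 - 5) = -87*(-11) = 957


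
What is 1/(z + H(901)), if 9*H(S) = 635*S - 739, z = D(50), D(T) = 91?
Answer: 9/572215 ≈ 1.5728e-5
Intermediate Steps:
z = 91
H(S) = -739/9 + 635*S/9 (H(S) = (635*S - 739)/9 = (-739 + 635*S)/9 = -739/9 + 635*S/9)
1/(z + H(901)) = 1/(91 + (-739/9 + (635/9)*901)) = 1/(91 + (-739/9 + 572135/9)) = 1/(91 + 571396/9) = 1/(572215/9) = 9/572215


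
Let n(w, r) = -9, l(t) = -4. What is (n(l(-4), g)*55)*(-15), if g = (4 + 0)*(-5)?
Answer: 7425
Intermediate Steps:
g = -20 (g = 4*(-5) = -20)
(n(l(-4), g)*55)*(-15) = -9*55*(-15) = -495*(-15) = 7425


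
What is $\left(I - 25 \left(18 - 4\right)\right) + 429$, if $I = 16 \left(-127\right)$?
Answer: $-1953$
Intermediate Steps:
$I = -2032$
$\left(I - 25 \left(18 - 4\right)\right) + 429 = \left(-2032 - 25 \left(18 - 4\right)\right) + 429 = \left(-2032 - 350\right) + 429 = -2382 + 429 = -1953$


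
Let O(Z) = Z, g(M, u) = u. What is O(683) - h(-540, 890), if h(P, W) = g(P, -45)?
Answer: 728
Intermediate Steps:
h(P, W) = -45
O(683) - h(-540, 890) = 683 - 1*(-45) = 683 + 45 = 728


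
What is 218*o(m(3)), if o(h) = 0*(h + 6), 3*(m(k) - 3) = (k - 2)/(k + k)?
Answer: 0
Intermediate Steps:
m(k) = 3 + (-2 + k)/(6*k) (m(k) = 3 + ((k - 2)/(k + k))/3 = 3 + ((-2 + k)/((2*k)))/3 = 3 + ((-2 + k)*(1/(2*k)))/3 = 3 + ((-2 + k)/(2*k))/3 = 3 + (-2 + k)/(6*k))
o(h) = 0 (o(h) = 0*(6 + h) = 0)
218*o(m(3)) = 218*0 = 0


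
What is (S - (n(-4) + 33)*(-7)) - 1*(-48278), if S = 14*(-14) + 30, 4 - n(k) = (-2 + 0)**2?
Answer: 48343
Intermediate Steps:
n(k) = 0 (n(k) = 4 - (-2 + 0)**2 = 4 - 1*(-2)**2 = 4 - 1*4 = 4 - 4 = 0)
S = -166 (S = -196 + 30 = -166)
(S - (n(-4) + 33)*(-7)) - 1*(-48278) = (-166 - (0 + 33)*(-7)) - 1*(-48278) = (-166 - 33*(-7)) + 48278 = (-166 - 1*(-231)) + 48278 = (-166 + 231) + 48278 = 65 + 48278 = 48343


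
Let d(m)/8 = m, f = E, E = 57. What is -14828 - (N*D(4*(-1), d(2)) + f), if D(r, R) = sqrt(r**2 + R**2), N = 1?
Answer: -14885 - 4*sqrt(17) ≈ -14902.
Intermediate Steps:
f = 57
d(m) = 8*m
D(r, R) = sqrt(R**2 + r**2)
-14828 - (N*D(4*(-1), d(2)) + f) = -14828 - (1*sqrt((8*2)**2 + (4*(-1))**2) + 57) = -14828 - (1*sqrt(16**2 + (-4)**2) + 57) = -14828 - (1*sqrt(256 + 16) + 57) = -14828 - (1*sqrt(272) + 57) = -14828 - (1*(4*sqrt(17)) + 57) = -14828 - (4*sqrt(17) + 57) = -14828 - (57 + 4*sqrt(17)) = -14828 + (-57 - 4*sqrt(17)) = -14885 - 4*sqrt(17)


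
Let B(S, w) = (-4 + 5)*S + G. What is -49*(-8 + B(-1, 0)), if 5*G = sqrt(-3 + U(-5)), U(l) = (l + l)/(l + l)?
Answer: 441 - 49*I*sqrt(2)/5 ≈ 441.0 - 13.859*I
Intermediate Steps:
U(l) = 1 (U(l) = (2*l)/((2*l)) = (2*l)*(1/(2*l)) = 1)
G = I*sqrt(2)/5 (G = sqrt(-3 + 1)/5 = sqrt(-2)/5 = (I*sqrt(2))/5 = I*sqrt(2)/5 ≈ 0.28284*I)
B(S, w) = S + I*sqrt(2)/5 (B(S, w) = (-4 + 5)*S + I*sqrt(2)/5 = 1*S + I*sqrt(2)/5 = S + I*sqrt(2)/5)
-49*(-8 + B(-1, 0)) = -49*(-8 + (-1 + I*sqrt(2)/5)) = -49*(-9 + I*sqrt(2)/5) = 441 - 49*I*sqrt(2)/5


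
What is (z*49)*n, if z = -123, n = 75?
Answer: -452025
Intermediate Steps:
(z*49)*n = -123*49*75 = -6027*75 = -452025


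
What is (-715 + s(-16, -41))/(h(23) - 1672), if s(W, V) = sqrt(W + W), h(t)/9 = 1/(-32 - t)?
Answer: 39325/91969 - 220*I*sqrt(2)/91969 ≈ 0.42759 - 0.003383*I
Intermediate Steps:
h(t) = 9/(-32 - t)
s(W, V) = sqrt(2)*sqrt(W) (s(W, V) = sqrt(2*W) = sqrt(2)*sqrt(W))
(-715 + s(-16, -41))/(h(23) - 1672) = (-715 + sqrt(2)*sqrt(-16))/(-9/(32 + 23) - 1672) = (-715 + sqrt(2)*(4*I))/(-9/55 - 1672) = (-715 + 4*I*sqrt(2))/(-9*1/55 - 1672) = (-715 + 4*I*sqrt(2))/(-9/55 - 1672) = (-715 + 4*I*sqrt(2))/(-91969/55) = (-715 + 4*I*sqrt(2))*(-55/91969) = 39325/91969 - 220*I*sqrt(2)/91969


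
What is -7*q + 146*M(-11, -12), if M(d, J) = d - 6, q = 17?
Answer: -2601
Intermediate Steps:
M(d, J) = -6 + d
-7*q + 146*M(-11, -12) = -7*17 + 146*(-6 - 11) = -119 + 146*(-17) = -119 - 2482 = -2601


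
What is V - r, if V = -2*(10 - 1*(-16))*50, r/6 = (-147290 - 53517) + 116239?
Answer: 504808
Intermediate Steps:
r = -507408 (r = 6*((-147290 - 53517) + 116239) = 6*(-200807 + 116239) = 6*(-84568) = -507408)
V = -2600 (V = -2*(10 + 16)*50 = -2*26*50 = -52*50 = -2600)
V - r = -2600 - 1*(-507408) = -2600 + 507408 = 504808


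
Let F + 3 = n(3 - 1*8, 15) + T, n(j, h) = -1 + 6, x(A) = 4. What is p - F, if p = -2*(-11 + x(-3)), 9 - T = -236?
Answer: -233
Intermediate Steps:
T = 245 (T = 9 - 1*(-236) = 9 + 236 = 245)
n(j, h) = 5
F = 247 (F = -3 + (5 + 245) = -3 + 250 = 247)
p = 14 (p = -2*(-11 + 4) = -2*(-7) = 14)
p - F = 14 - 1*247 = 14 - 247 = -233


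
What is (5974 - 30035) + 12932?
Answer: -11129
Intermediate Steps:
(5974 - 30035) + 12932 = -24061 + 12932 = -11129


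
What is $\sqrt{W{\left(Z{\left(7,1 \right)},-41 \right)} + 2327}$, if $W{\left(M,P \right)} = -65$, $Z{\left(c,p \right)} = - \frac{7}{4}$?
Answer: $\sqrt{2262} \approx 47.56$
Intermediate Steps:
$Z{\left(c,p \right)} = - \frac{7}{4}$ ($Z{\left(c,p \right)} = \left(-7\right) \frac{1}{4} = - \frac{7}{4}$)
$\sqrt{W{\left(Z{\left(7,1 \right)},-41 \right)} + 2327} = \sqrt{-65 + 2327} = \sqrt{2262}$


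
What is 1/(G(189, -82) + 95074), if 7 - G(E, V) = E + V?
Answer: 1/94974 ≈ 1.0529e-5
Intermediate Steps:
G(E, V) = 7 - E - V (G(E, V) = 7 - (E + V) = 7 + (-E - V) = 7 - E - V)
1/(G(189, -82) + 95074) = 1/((7 - 1*189 - 1*(-82)) + 95074) = 1/((7 - 189 + 82) + 95074) = 1/(-100 + 95074) = 1/94974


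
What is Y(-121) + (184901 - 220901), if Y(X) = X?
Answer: -36121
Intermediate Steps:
Y(-121) + (184901 - 220901) = -121 + (184901 - 220901) = -121 - 36000 = -36121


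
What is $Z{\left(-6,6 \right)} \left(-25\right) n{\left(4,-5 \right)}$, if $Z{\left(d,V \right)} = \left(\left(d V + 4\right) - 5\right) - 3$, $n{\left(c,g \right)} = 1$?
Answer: $1000$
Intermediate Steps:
$Z{\left(d,V \right)} = -4 + V d$ ($Z{\left(d,V \right)} = \left(\left(V d + 4\right) - 5\right) - 3 = \left(\left(4 + V d\right) - 5\right) - 3 = \left(-1 + V d\right) - 3 = -4 + V d$)
$Z{\left(-6,6 \right)} \left(-25\right) n{\left(4,-5 \right)} = \left(-4 + 6 \left(-6\right)\right) \left(-25\right) 1 = \left(-4 - 36\right) \left(-25\right) 1 = \left(-40\right) \left(-25\right) 1 = 1000 \cdot 1 = 1000$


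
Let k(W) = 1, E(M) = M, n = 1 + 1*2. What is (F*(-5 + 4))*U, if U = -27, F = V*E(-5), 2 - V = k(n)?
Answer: -135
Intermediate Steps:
n = 3 (n = 1 + 2 = 3)
V = 1 (V = 2 - 1*1 = 2 - 1 = 1)
F = -5 (F = 1*(-5) = -5)
(F*(-5 + 4))*U = -5*(-5 + 4)*(-27) = -5*(-1)*(-27) = 5*(-27) = -135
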